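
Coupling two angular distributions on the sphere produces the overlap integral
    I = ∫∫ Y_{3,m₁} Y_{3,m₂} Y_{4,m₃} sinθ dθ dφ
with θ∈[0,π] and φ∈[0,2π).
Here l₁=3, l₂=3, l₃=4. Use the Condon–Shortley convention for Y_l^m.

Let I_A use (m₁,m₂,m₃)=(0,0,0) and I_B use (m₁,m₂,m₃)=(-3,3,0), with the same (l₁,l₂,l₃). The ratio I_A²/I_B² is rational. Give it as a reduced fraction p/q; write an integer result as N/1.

4/1

l's match ⇒ only the (l;m) 3-j factors differ between A and B.
A: triangle coeff Δ(3,3,4) = 1/34650; Σ_t [0,2]: t=0:+1/72 t=1:−1/16 t=2:+1/72 = -5/144; (3j)²=2/77 [(3 3 4; 0 0 0)], sign=-1
B: triangle coeff Δ(3,3,4) = 1/34650; Σ_t [2,2]: t=2:+1/1152 = 1/1152; (3j)²=1/154 [(3 3 4; -3 3 0)], sign=+1
I_A²/I_B² = (2/77)/(1/154) = 4/1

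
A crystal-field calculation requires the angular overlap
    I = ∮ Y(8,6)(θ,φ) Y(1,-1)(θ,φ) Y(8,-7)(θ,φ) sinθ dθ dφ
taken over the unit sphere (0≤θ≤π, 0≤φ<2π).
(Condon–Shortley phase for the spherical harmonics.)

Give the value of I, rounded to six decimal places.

m-sum = 6 − 1 − 7 = -2 ≠ 0 ⇒ I = 0

0.000000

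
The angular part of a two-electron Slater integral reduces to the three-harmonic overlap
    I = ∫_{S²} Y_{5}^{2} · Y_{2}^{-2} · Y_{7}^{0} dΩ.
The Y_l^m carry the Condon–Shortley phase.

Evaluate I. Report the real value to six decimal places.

0.067042

m-sum 0 ✓  L=14 even ✓  3≤7≤7 ✓
Π(2lᵢ+1) = 11×5×15 = 825
triangle coeff Δ(5,2,7) = 1/15015
Σ_t [0,0]: t=0:+1/57600 = 1/57600
(3j)²=21/715 [(5 2 7; 0 0 0)], sign=-1
Σ_t [0,0]: t=0:+1/725760 = 1/725760
(3j)²=1/429 [(5 2 7; 2 -2 0)], sign=-1
⇒ 4πI² = 105/1859
I = (+1)√(105/1859/(4π)) = 0.06704247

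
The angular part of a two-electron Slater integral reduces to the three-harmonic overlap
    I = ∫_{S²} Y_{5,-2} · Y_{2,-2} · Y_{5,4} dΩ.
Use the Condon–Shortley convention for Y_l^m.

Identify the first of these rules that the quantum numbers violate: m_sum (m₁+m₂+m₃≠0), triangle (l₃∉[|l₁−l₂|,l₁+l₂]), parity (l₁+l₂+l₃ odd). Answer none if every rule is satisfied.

none

m₁+m₂+m₃ = -2 − 2 + 4 = 0  ✓
triangle: |5−2|=3 ≤ l₃=5 ≤ 5+2=7  ✓
parity: l₁+l₂+l₃ = 12 is even  ✓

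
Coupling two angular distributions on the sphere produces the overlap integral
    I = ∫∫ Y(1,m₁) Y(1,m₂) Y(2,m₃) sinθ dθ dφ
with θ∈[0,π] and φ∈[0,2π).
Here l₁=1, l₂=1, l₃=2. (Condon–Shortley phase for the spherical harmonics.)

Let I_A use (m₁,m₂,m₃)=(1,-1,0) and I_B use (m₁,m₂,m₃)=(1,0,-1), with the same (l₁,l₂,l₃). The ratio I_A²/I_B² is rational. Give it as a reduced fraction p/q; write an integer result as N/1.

1/3

Shared (l₁,l₂,l₃)=(1,1,2): N and (l;000)² cancel in I_A²/I_B².
A: Δ = 0!·2!·2!/5! = 1/30; Racah Σ t=0..0: t=0:+1/4 = 1/4; ⇒ 3j(1 1 2; 1 -1 0)² = 1/30, sgn +1
B: Δ = 0!·2!·2!/5! = 1/30; Racah Σ t=0..0: t=0:+1/2 = 1/2; ⇒ 3j(1 1 2; 1 0 -1)² = 1/10, sgn -1
I_A²/I_B² = (1/30)/(1/10) = 1/3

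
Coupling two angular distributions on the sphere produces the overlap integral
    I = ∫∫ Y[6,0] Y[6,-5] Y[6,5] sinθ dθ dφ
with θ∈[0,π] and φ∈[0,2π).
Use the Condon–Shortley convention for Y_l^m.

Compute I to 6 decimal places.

Checks pass: Σm=0; 18 even; l₃=6∈[0,12].
(2·6+1)(2·6+1)(2·6+1) = 2197
Δ: 6! 6! 6! / 19! → 1/325909584
sum: t=0:+1/373248000 t=1:−1/1728000 t=2:+1/110592 t=3:−1/46656 t=4:+1/110592 t=5:−1/1728000 t=6:+1/373248000 = -7/1555200
3j²(6 6 6; 0 0 0) = Δ·Π!·Σ² = 400/46189  (sign -1)
sum: t=0:+1/62208000 t=1:−1/10368000 = -1/12441600
3j²(6 6 6; 0 -5 5) = Δ·Π!·Σ² = 275/16796  (sign +1)
combine: 4πI² = 2197·400/46189·275/16796 = 32500/104329
take √, sign -1: I = -0.15744694

-0.157447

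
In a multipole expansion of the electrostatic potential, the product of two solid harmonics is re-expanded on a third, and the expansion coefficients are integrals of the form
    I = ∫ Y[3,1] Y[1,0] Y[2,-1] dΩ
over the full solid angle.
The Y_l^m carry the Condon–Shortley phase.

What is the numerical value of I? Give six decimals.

Checks pass: Σm=0; 6 even; l₃=2∈[2,4].
(2·3+1)(2·1+1)(2·2+1) = 105
Δ: 2! 4! 0! / 7! → 1/105
sum: t=1:−1/4 = -1/4
3j²(3 1 2; 0 0 0) = Δ·Π!·Σ² = 3/35  (sign -1)
sum: t=1:−1/6 = -1/6
3j²(3 1 2; 1 0 -1) = Δ·Π!·Σ² = 8/105  (sign +1)
combine: 4πI² = 105·3/35·8/105 = 24/35
take √, sign -1: I = -0.23359668

-0.233597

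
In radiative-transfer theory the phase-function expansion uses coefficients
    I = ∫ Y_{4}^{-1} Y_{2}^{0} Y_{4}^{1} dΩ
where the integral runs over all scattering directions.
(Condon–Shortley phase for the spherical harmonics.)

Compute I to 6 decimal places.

m-sum 0 ✓  L=10 even ✓  2≤4≤6 ✓
Π(2lᵢ+1) = 9×5×9 = 405
triangle coeff Δ(4,2,4) = 1/13860
Σ_t [0,2]: t=0:+1/192 t=1:−1/36 t=2:+1/192 = -5/288
(3j)²=20/693 [(4 2 4; 0 0 0)], sign=-1
Σ_t [0,2]: t=0:+1/480 t=1:−1/48 t=2:+1/144 = -17/1440
(3j)²=289/13860 [(4 2 4; -1 0 1)], sign=+1
⇒ 4πI² = 1445/5929
I = (-1)√(1445/5929/(4π)) = -0.13926381

-0.139264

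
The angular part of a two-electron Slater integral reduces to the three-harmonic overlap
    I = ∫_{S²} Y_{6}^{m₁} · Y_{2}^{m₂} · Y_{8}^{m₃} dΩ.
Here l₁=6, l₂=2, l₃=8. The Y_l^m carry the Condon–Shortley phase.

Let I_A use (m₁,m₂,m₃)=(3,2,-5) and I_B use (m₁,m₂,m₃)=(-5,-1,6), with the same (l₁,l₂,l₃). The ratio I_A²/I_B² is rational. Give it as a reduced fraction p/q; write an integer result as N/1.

55/56

Same 6,2,8: normalisation and zero-m 3j drop out of the ratio.
A: Δ: 0! 12! 4! / 17! → 1/30940; sum: t=0:+1/52254720 = 1/52254720; 3j²(6 2 8; 3 2 -5) = Δ·Π!·Σ² = 11/476  (sign -1)
B: Δ: 0! 12! 4! / 17! → 1/30940; sum: t=0:+1/239500800 = 1/239500800; 3j²(6 2 8; -5 -1 6) = Δ·Π!·Σ² = 2/85  (sign +1)
I_A²/I_B² = (11/476)/(2/85) = 55/56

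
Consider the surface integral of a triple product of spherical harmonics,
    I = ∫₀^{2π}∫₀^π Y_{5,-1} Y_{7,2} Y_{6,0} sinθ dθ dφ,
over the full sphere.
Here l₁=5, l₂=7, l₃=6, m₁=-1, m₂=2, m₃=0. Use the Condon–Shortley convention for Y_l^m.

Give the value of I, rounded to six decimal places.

0.000000

m-sum = -1 + 2 + 0 = 1 ≠ 0 ⇒ I = 0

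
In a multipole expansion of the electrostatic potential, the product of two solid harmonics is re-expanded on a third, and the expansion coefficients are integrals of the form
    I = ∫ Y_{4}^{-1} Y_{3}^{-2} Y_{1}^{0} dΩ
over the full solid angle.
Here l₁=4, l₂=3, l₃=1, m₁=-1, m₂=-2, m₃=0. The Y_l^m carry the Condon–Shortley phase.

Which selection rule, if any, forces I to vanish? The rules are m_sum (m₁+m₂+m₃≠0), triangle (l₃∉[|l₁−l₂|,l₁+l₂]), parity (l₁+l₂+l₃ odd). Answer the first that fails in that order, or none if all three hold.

m₁+m₂+m₃ = -1 − 2 + 0 = -3  ✗
triangle: |4−3|=1 ≤ l₃=1 ≤ 4+3=7
parity: l₁+l₂+l₃ = 8 is even

m_sum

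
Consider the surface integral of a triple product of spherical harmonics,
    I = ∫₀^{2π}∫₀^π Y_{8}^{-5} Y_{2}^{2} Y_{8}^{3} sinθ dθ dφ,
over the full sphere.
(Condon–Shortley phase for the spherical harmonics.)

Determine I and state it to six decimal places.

0.151411

Checks pass: Σm=0; 18 even; l₃=8∈[6,10].
(2·8+1)(2·2+1)(2·8+1) = 1445
Δ: 2! 14! 2! / 19! → 1/348840
sum: t=0:+1/116121600 t=1:−1/25401600 t=2:+1/116121600 = -1/45158400
3j²(8 2 8; 0 0 0) = Δ·Π!·Σ² = 24/1615  (sign -1)
sum: t=2:+1/958003200 = 1/958003200
3j²(8 2 8; -5 2 3) = Δ·Π!·Σ² = 13/969  (sign -1)
combine: 4πI² = 1445·24/1615·13/969 = 104/361
take √, sign +1: I = 0.15141125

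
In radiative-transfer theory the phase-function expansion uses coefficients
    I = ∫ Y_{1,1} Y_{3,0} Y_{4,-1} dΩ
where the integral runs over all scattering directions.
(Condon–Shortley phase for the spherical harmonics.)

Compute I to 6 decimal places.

Rules hold: Σm=0, L=8 even, 2≤4≤4.
N = 3·7·9 = 189
Δ = 0!·2!·6!/9! = 1/252
Racah Σ t=0..0: t=0:+1/36 = 1/36
⇒ 3j(1 3 4; 0 0 0)² = 4/63, sgn +1
Racah Σ t=0..0: t=0:+1/72 = 1/72
⇒ 3j(1 3 4; 1 0 -1)² = 5/126, sgn -1
4πI² = N·(3j₀)²·(3jₘ)² = 10/21
I = -1·√(0.47619/4π) = -0.19466390

-0.194664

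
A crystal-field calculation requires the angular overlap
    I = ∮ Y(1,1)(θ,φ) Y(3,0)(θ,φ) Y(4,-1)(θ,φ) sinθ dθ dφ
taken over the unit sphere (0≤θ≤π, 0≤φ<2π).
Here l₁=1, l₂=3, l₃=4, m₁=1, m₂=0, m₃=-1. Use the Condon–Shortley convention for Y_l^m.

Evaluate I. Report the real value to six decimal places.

m-sum 0 ✓  L=8 even ✓  2≤4≤4 ✓
Π(2lᵢ+1) = 3×7×9 = 189
triangle coeff Δ(1,3,4) = 1/252
Σ_t [0,0]: t=0:+1/36 = 1/36
(3j)²=4/63 [(1 3 4; 0 0 0)], sign=+1
Σ_t [0,0]: t=0:+1/72 = 1/72
(3j)²=5/126 [(1 3 4; 1 0 -1)], sign=-1
⇒ 4πI² = 10/21
I = (-1)√(10/21/(4π)) = -0.19466390

-0.194664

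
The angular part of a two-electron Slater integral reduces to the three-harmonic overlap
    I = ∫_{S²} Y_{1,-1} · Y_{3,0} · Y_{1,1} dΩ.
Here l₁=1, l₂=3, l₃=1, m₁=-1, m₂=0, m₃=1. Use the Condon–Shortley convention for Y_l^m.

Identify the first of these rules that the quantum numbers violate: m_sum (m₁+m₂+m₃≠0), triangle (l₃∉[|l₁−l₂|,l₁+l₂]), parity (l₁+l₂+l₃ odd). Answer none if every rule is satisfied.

triangle

azimuthal sum: -1 + 0 + 1 = 0  ✓
2 ≤ 1 ≤ 4 (triangle on l)  ✗
L = 1 + 3 + 1 = 5 (odd)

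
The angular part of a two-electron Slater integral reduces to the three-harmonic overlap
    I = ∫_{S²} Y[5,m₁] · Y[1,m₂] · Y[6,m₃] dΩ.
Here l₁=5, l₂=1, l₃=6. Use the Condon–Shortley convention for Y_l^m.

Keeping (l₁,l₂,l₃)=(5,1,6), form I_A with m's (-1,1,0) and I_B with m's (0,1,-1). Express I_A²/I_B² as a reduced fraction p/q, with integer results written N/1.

Same 5,1,6: normalisation and zero-m 3j drop out of the ratio.
A: Δ: 0! 10! 2! / 13! → 1/858; sum: t=0:+1/34560 = 1/34560; 3j²(5 1 6; -1 1 0) = Δ·Π!·Σ² = 5/286  (sign +1)
B: Δ: 0! 10! 2! / 13! → 1/858; sum: t=0:+1/28800 = 1/28800; 3j²(5 1 6; 0 1 -1) = Δ·Π!·Σ² = 7/286  (sign -1)
I_A²/I_B² = (5/286)/(7/286) = 5/7

5/7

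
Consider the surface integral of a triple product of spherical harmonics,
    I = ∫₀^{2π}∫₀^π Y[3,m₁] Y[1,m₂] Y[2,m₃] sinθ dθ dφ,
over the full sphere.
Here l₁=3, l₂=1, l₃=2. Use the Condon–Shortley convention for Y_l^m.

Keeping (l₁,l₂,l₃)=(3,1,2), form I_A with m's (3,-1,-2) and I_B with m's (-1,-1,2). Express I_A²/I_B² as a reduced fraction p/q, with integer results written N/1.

l's match ⇒ only the (l;m) 3-j factors differ between A and B.
A: triangle coeff Δ(3,1,2) = 1/105; Σ_t [0,0]: t=0:+1/48 = 1/48; (3j)²=1/7 [(3 1 2; 3 -1 -2)], sign=+1
B: triangle coeff Δ(3,1,2) = 1/105; Σ_t [0,0]: t=0:+1/48 = 1/48; (3j)²=1/105 [(3 1 2; -1 -1 2)], sign=+1
I_A²/I_B² = (1/7)/(1/105) = 15/1

15/1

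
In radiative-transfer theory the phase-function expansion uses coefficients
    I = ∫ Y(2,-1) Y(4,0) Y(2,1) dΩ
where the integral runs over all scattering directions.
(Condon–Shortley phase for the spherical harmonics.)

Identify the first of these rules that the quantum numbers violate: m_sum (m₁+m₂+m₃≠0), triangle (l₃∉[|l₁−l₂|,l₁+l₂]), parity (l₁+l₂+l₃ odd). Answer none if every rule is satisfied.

Σmᵢ = 0  ✓
l₃∈[|l₁−l₂|,l₁+l₂]=[2,6], have l₃=2  ✓
Σlᵢ = 8 ⇒ even  ✓

none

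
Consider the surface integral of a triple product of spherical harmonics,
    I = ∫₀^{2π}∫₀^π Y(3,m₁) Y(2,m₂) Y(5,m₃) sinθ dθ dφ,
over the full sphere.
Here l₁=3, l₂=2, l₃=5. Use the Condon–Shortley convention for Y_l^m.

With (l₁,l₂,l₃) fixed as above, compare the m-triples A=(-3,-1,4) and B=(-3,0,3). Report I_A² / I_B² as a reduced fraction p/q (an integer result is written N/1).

3/1

Shared (l₁,l₂,l₃)=(3,2,5): N and (l;000)² cancel in I_A²/I_B².
A: Δ = 0!·6!·4!/11! = 1/2310; Racah Σ t=0..0: t=0:+1/4320 = 1/4320; ⇒ 3j(3 2 5; -3 -1 4)² = 2/55, sgn -1
B: Δ = 0!·6!·4!/11! = 1/2310; Racah Σ t=0..0: t=0:+1/2880 = 1/2880; ⇒ 3j(3 2 5; -3 0 3)² = 2/165, sgn +1
I_A²/I_B² = (2/55)/(2/165) = 3/1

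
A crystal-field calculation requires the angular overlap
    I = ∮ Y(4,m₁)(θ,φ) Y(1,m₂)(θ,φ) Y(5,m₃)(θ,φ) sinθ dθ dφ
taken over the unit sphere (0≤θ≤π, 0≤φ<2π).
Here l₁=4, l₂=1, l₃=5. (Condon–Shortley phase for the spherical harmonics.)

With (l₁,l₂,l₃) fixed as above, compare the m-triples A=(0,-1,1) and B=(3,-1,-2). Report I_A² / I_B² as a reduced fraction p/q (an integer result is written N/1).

Same 4,1,5: normalisation and zero-m 3j drop out of the ratio.
A: Δ: 0! 8! 2! / 11! → 1/495; sum: t=0:+1/1152 = 1/1152; 3j²(4 1 5; 0 -1 1) = Δ·Π!·Σ² = 1/33  (sign +1)
B: Δ: 0! 8! 2! / 11! → 1/495; sum: t=0:+1/10080 = 1/10080; 3j²(4 1 5; 3 -1 -2) = Δ·Π!·Σ² = 1/165  (sign -1)
I_A²/I_B² = (1/33)/(1/165) = 5/1

5/1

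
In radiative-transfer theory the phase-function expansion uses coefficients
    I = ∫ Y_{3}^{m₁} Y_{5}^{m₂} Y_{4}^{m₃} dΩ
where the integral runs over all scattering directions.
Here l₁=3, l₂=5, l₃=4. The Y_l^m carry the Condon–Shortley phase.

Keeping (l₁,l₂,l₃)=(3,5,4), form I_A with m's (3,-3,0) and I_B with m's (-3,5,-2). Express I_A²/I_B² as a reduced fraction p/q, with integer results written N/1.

2/1

Shared (l₁,l₂,l₃)=(3,5,4): N and (l;000)² cancel in I_A²/I_B².
A: Δ = 4!·2!·6!/13! = 1/180180; Racah Σ t=0..0: t=0:+1/2304 = 1/2304; ⇒ 3j(3 5 4; 3 -3 0)² = 5/143, sgn +1
B: Δ = 4!·2!·6!/13! = 1/180180; Racah Σ t=4..4: t=4:+1/34560 = 1/34560; ⇒ 3j(3 5 4; -3 5 -2)² = 5/286, sgn +1
I_A²/I_B² = (5/143)/(5/286) = 2/1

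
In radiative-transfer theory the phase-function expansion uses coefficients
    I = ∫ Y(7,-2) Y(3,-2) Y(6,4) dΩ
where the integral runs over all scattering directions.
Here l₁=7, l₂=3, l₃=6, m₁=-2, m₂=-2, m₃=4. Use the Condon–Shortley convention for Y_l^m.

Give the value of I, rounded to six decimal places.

-0.153384

m-sum 0 ✓  L=16 even ✓  4≤6≤10 ✓
Π(2lᵢ+1) = 15×7×13 = 1365
triangle coeff Δ(7,3,6) = 1/2042040
Σ_t [1,3]: t=1:−1/207360 t=2:+1/57600 t=3:−1/207360 = 1/129600
(3j)²=168/12155 [(7 3 6; 0 0 0)], sign=+1
Σ_t [0,1]: t=0:+1/8709120 t=1:−1/967680 = -1/1088640
(3j)²=800/51051 [(7 3 6; -2 -2 4)], sign=-1
⇒ 4πI² = 134400/454597
I = (-1)√(134400/454597/(4π)) = -0.15338448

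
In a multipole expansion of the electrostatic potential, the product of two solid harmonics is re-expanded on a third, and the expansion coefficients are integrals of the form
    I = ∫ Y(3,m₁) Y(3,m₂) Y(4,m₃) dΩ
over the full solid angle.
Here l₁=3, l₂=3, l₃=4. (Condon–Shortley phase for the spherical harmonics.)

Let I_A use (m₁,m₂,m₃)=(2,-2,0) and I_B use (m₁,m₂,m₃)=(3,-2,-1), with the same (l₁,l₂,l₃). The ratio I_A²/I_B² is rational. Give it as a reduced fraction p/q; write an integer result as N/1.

Shared (l₁,l₂,l₃)=(3,3,4): N and (l;000)² cancel in I_A²/I_B².
A: Δ = 2!·4!·4!/11! = 1/34650; Racah Σ t=0..1: t=0:+1/72 t=1:−1/576 = 7/576; ⇒ 3j(3 3 4; 2 -2 0)² = 7/198, sgn +1
B: Δ = 2!·4!·4!/11! = 1/34650; Racah Σ t=0..0: t=0:+1/288 = 1/288; ⇒ 3j(3 3 4; 3 -2 -1)² = 5/231, sgn -1
I_A²/I_B² = (7/198)/(5/231) = 49/30

49/30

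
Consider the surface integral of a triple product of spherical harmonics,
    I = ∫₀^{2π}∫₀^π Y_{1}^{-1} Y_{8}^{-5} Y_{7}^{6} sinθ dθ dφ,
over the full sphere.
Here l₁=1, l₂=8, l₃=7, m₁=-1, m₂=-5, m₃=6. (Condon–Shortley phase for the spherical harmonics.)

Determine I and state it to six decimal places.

Rules hold: Σm=0, L=16 even, 7≤7≤9.
N = 3·17·15 = 765
Δ = 2!·0!·14!/17! = 1/2040
Racah Σ t=1..1: t=1:−1/25401600 = -1/25401600
⇒ 3j(1 8 7; 0 0 0)² = 8/255, sgn +1
Racah Σ t=2..2: t=2:+1/12454041600 = 1/12454041600
⇒ 3j(1 8 7; -1 -5 6)² = 1/680, sgn -1
4πI² = N·(3j₀)²·(3jₘ)² = 3/85
I = -1·√(0.0352941/4π) = -0.05299638

-0.052996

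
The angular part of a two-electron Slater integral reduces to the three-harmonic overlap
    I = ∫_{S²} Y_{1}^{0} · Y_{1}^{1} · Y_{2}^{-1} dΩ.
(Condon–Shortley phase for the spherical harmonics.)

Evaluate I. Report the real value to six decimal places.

m-sum 0 ✓  L=4 even ✓  0≤2≤2 ✓
Π(2lᵢ+1) = 3×3×5 = 45
triangle coeff Δ(1,1,2) = 1/30
Σ_t [0,0]: t=0:+1/1 = 1/1
(3j)²=2/15 [(1 1 2; 0 0 0)], sign=+1
Σ_t [0,0]: t=0:+1/2 = 1/2
(3j)²=1/10 [(1 1 2; 0 1 -1)], sign=-1
⇒ 4πI² = 3/5
I = (-1)√(3/5/(4π)) = -0.21850969

-0.218510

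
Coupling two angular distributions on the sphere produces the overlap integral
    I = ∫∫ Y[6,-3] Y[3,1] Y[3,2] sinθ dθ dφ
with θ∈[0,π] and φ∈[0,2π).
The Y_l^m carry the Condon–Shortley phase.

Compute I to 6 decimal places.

-0.230476

Checks pass: Σm=0; 12 even; l₃=3∈[3,9].
(2·6+1)(2·3+1)(2·3+1) = 637
Δ: 6! 6! 0! / 13! → 1/12012
sum: t=3:−1/1296 = -1/1296
3j²(6 3 3; 0 0 0) = Δ·Π!·Σ² = 100/3003  (sign +1)
sum: t=4:+1/5760 = 1/5760
3j²(6 3 3; -3 1 2) = Δ·Π!·Σ² = 9/286  (sign -1)
combine: 4πI² = 637·100/3003·9/286 = 1050/1573
take √, sign -1: I = -0.23047581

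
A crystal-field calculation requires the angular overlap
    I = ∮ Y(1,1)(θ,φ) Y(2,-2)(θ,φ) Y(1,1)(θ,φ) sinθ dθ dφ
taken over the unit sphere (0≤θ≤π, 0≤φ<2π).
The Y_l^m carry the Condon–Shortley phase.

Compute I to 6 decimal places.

Checks pass: Σm=0; 4 even; l₃=1∈[1,3].
(2·1+1)(2·2+1)(2·1+1) = 45
Δ: 2! 0! 2! / 5! → 1/30
sum: t=1:−1/1 = -1/1
3j²(1 2 1; 0 0 0) = Δ·Π!·Σ² = 2/15  (sign +1)
sum: t=0:+1/4 = 1/4
3j²(1 2 1; 1 -2 1) = Δ·Π!·Σ² = 1/5  (sign +1)
combine: 4πI² = 45·2/15·1/5 = 6/5
take √, sign +1: I = 0.30901936

0.309019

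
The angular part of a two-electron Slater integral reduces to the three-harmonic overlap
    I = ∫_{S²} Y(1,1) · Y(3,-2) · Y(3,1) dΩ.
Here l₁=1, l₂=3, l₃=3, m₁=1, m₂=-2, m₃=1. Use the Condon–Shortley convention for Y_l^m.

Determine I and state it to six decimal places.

l₁+l₂+l₃=7 is odd: 3j(l;000)=0 ⇒ I=0

0.000000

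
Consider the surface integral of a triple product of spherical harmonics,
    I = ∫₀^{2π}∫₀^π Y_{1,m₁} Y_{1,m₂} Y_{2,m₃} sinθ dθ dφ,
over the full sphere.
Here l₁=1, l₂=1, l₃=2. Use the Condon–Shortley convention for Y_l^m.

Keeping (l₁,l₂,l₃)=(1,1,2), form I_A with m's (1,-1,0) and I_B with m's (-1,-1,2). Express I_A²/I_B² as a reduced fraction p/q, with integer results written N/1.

Shared (l₁,l₂,l₃)=(1,1,2): N and (l;000)² cancel in I_A²/I_B².
A: Δ = 0!·2!·2!/5! = 1/30; Racah Σ t=0..0: t=0:+1/4 = 1/4; ⇒ 3j(1 1 2; 1 -1 0)² = 1/30, sgn +1
B: Δ = 0!·2!·2!/5! = 1/30; Racah Σ t=0..0: t=0:+1/4 = 1/4; ⇒ 3j(1 1 2; -1 -1 2)² = 1/5, sgn +1
I_A²/I_B² = (1/30)/(1/5) = 1/6

1/6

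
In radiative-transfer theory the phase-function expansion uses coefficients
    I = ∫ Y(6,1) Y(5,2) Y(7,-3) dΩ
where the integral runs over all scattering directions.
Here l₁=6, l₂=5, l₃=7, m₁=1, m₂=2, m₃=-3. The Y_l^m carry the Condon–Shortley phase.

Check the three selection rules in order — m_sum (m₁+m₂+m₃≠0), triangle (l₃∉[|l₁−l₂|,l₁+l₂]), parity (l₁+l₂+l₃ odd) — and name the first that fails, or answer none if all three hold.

none

m₁+m₂+m₃ = 1 + 2 − 3 = 0  ✓
triangle: |6−5|=1 ≤ l₃=7 ≤ 6+5=11  ✓
parity: l₁+l₂+l₃ = 18 is even  ✓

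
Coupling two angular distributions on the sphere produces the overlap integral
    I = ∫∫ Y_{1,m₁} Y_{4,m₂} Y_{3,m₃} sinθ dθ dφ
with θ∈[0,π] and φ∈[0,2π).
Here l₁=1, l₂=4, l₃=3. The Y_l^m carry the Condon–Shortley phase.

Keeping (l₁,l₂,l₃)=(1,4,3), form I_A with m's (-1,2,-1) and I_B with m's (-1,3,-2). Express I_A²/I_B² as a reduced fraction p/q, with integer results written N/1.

Same 1,4,3: normalisation and zero-m 3j drop out of the ratio.
A: Δ: 2! 0! 6! / 9! → 1/252; sum: t=2:+1/96 = 1/96; 3j²(1 4 3; -1 2 -1) = Δ·Π!·Σ² = 5/84  (sign +1)
B: Δ: 2! 0! 6! / 9! → 1/252; sum: t=2:+1/240 = 1/240; 3j²(1 4 3; -1 3 -2) = Δ·Π!·Σ² = 1/12  (sign -1)
I_A²/I_B² = (5/84)/(1/12) = 5/7

5/7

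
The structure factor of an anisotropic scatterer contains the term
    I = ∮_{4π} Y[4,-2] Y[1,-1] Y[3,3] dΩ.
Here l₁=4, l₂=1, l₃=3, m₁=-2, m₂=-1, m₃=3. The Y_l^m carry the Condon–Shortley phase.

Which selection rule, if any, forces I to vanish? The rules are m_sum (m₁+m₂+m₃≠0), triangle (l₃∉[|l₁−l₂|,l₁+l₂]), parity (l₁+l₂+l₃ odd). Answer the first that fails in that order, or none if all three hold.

none

Σmᵢ = 0  ✓
l₃∈[|l₁−l₂|,l₁+l₂]=[3,5], have l₃=3  ✓
Σlᵢ = 8 ⇒ even  ✓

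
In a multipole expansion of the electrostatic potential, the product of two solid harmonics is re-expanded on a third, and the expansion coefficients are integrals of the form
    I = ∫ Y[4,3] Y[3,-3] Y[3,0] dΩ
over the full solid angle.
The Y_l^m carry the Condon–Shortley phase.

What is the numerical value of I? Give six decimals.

Rules hold: Σm=0, L=10 even, 1≤3≤7.
N = 9·7·7 = 441
Δ = 4!·4!·2!/11! = 1/34650
Racah Σ t=1..3: t=1:−1/72 t=2:+1/16 t=3:−1/72 = 5/144
⇒ 3j(4 3 3; 0 0 0)² = 2/77, sgn -1
Racah Σ t=0..0: t=0:+1/288 = 1/288
⇒ 3j(4 3 3; 3 -3 0)² = 1/22, sgn -1
4πI² = N·(3j₀)²·(3jₘ)² = 63/121
I = +1·√(0.520661/4π) = 0.20355073

0.203551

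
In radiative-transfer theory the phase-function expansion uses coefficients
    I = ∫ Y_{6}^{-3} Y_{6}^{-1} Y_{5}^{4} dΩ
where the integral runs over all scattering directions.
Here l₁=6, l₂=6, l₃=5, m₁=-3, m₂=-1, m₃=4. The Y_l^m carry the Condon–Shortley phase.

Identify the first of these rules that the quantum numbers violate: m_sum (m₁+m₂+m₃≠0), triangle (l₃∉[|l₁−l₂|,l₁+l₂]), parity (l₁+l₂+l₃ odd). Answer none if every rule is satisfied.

parity

azimuthal sum: -3 − 1 + 4 = 0  ✓
0 ≤ 5 ≤ 12 (triangle on l)  ✓
L = 6 + 6 + 5 = 17 (odd)  ✗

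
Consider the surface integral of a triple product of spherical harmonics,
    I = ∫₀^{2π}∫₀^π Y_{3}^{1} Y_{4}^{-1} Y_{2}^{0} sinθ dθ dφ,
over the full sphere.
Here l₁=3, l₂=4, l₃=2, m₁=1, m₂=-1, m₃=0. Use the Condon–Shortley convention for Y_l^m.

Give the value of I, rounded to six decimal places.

L=9 odd ⇒ parity kills the (l;000) factor ⇒ I = 0

0.000000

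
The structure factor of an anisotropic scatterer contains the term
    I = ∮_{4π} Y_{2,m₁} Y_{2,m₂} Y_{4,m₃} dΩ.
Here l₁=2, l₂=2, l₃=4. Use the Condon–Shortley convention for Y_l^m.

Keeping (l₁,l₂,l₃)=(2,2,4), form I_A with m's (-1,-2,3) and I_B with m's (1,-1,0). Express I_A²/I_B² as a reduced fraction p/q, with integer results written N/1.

l's match ⇒ only the (l;m) 3-j factors differ between A and B.
A: triangle coeff Δ(2,2,4) = 1/630; Σ_t [0,0]: t=0:+1/144 = 1/144; (3j)²=1/18 [(2 2 4; -1 -2 3)], sign=-1
B: triangle coeff Δ(2,2,4) = 1/630; Σ_t [0,0]: t=0:+1/36 = 1/36; (3j)²=8/315 [(2 2 4; 1 -1 0)], sign=+1
I_A²/I_B² = (1/18)/(8/315) = 35/16

35/16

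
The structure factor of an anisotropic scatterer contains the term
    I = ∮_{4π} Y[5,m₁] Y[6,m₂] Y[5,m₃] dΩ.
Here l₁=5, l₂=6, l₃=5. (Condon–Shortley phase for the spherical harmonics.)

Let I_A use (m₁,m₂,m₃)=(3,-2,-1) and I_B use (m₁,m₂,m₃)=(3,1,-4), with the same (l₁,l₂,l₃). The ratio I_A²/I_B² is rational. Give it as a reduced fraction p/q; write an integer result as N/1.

10/21

l's match ⇒ only the (l;m) 3-j factors differ between A and B.
A: triangle coeff Δ(5,6,5) = 1/28588560; Σ_t [0,2]: t=0:+1/138240 t=1:−1/25920 t=2:+1/55296 = -11/829440; (3j)²=11/1326 [(5 6 5; 3 -2 -1)], sign=-1
B: triangle coeff Δ(5,6,5) = 1/28588560; Σ_t [1,2]: t=1:−1/518400 t=2:+1/138240 = 11/2073600; (3j)²=77/4420 [(5 6 5; 3 1 -4)], sign=-1
I_A²/I_B² = (11/1326)/(77/4420) = 10/21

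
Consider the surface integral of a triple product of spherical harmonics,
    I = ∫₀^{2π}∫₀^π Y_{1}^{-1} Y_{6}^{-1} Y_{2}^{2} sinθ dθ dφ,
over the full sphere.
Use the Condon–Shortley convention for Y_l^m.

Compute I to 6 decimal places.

|1−6|≤2≤1+6 violated ⇒ I = 0

0.000000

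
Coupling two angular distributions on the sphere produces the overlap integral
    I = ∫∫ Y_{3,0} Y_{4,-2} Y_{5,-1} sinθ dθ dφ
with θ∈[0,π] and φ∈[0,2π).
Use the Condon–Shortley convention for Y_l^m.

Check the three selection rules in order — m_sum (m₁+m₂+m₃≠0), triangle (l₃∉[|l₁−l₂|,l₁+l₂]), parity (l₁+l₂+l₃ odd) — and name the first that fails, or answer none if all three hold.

m_sum

Σmᵢ = -3  ✗
l₃∈[|l₁−l₂|,l₁+l₂]=[1,7], have l₃=5
Σlᵢ = 12 ⇒ even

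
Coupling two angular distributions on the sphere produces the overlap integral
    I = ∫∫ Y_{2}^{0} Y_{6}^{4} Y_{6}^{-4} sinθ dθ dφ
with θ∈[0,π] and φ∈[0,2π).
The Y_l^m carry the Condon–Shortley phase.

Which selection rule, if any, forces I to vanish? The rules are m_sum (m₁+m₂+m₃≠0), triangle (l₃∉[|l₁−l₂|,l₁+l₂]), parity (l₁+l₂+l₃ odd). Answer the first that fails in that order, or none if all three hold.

Σmᵢ = 0  ✓
l₃∈[|l₁−l₂|,l₁+l₂]=[4,8], have l₃=6  ✓
Σlᵢ = 14 ⇒ even  ✓

none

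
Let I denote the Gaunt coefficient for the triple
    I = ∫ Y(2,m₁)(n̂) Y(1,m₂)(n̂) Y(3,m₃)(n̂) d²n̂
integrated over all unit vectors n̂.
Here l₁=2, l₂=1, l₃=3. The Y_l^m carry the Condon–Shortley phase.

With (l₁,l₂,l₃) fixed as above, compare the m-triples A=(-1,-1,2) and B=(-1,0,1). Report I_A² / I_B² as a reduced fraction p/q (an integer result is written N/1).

5/4

l's match ⇒ only the (l;m) 3-j factors differ between A and B.
A: triangle coeff Δ(2,1,3) = 1/105; Σ_t [0,0]: t=0:+1/12 = 1/12; (3j)²=2/21 [(2 1 3; -1 -1 2)], sign=-1
B: triangle coeff Δ(2,1,3) = 1/105; Σ_t [0,0]: t=0:+1/6 = 1/6; (3j)²=8/105 [(2 1 3; -1 0 1)], sign=+1
I_A²/I_B² = (2/21)/(8/105) = 5/4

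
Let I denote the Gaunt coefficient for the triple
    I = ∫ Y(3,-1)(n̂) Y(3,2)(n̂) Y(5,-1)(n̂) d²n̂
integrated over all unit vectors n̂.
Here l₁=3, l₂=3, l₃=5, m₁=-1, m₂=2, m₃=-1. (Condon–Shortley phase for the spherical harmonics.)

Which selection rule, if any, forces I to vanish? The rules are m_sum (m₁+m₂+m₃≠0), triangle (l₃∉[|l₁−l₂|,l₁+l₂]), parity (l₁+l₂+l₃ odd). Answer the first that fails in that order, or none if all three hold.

parity

m₁+m₂+m₃ = -1 + 2 − 1 = 0  ✓
triangle: |3−3|=0 ≤ l₃=5 ≤ 3+3=6  ✓
parity: l₁+l₂+l₃ = 11 is odd  ✗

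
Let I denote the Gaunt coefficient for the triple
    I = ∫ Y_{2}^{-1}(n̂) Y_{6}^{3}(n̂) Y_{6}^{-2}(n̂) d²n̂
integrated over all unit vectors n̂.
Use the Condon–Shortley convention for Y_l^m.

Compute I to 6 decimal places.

-0.140463

m-sum 0 ✓  L=14 even ✓  4≤6≤8 ✓
Π(2lᵢ+1) = 5×13×13 = 845
triangle coeff Δ(2,6,6) = 1/90090
Σ_t [0,2]: t=0:+1/69120 t=1:−1/14400 t=2:+1/69120 = -7/172800
(3j)²=14/715 [(2 6 6; 0 0 0)], sign=-1
Σ_t [1,2]: t=1:−1/161280 t=2:+1/60480 = 1/96768
(3j)²=15/1001 [(2 6 6; -1 3 -2)], sign=+1
⇒ 4πI² = 30/121
I = (-1)√(30/121/(4π)) = -0.14046335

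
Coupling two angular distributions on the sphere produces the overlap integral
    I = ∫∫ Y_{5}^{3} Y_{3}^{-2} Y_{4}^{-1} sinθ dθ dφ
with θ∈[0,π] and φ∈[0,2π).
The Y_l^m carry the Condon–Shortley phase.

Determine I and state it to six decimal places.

-0.035836

Rules hold: Σm=0, L=12 even, 2≤4≤8.
N = 11·7·9 = 693
Δ = 4!·6!·2!/13! = 1/180180
Racah Σ t=1..3: t=1:−1/576 t=2:+1/144 t=3:−1/576 = 1/288
⇒ 3j(5 3 4; 0 0 0)² = 20/1001, sgn +1
Racah Σ t=0..1: t=0:+1/1152 t=1:−1/1440 = 1/5760
⇒ 3j(5 3 4; 3 -2 -1)² = 1/858, sgn -1
4πI² = N·(3j₀)²·(3jₘ)² = 30/1859
I = -1·√(0.0161377/4π) = -0.03583571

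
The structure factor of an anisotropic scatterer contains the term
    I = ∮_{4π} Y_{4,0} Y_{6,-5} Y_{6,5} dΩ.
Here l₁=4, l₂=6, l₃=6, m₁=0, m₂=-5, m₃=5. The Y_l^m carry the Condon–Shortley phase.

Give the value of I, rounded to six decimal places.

m-sum 0 ✓  L=16 even ✓  2≤6≤10 ✓
Π(2lᵢ+1) = 9×13×13 = 1521
triangle coeff Δ(4,6,6) = 1/15315300
Σ_t [0,4]: t=0:+1/829440 t=1:−1/25920 t=2:+1/9216 t=3:−1/25920 t=4:+1/829440 = 7/207360
(3j)²=28/2431 [(4 6 6; 0 0 0)], sign=+1
Σ_t [0,1]: t=0:+1/2903040 t=1:−1/1451520 = -1/2903040
(3j)²=11/1547 [(4 6 6; 0 -5 5)], sign=+1
⇒ 4πI² = 36/289
I = (+1)√(36/289/(4π)) = 0.09956287

0.099563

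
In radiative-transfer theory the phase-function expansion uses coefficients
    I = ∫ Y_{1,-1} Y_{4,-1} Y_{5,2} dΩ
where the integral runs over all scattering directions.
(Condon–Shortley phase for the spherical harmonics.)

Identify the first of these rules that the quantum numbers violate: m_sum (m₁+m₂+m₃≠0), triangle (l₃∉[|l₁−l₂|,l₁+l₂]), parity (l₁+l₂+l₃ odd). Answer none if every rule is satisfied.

Σmᵢ = 0  ✓
l₃∈[|l₁−l₂|,l₁+l₂]=[3,5], have l₃=5  ✓
Σlᵢ = 10 ⇒ even  ✓

none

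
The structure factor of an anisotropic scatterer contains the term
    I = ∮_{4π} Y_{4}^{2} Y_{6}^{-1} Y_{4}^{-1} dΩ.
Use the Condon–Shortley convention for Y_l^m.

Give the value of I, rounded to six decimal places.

0.097783

m-sum 0 ✓  L=14 even ✓  2≤4≤10 ✓
Π(2lᵢ+1) = 9×13×9 = 1053
triangle coeff Δ(4,6,4) = 1/1261260
Σ_t [2,4]: t=2:+1/4608 t=3:−1/1296 t=4:+1/4608 = -7/20736
(3j)²=20/1287 [(4 6 4; 0 0 0)], sign=-1
Σ_t [0,2]: t=0:+1/172800 t=1:−1/5760 t=2:+1/3456 = 7/57600
(3j)²=21/2860 [(4 6 4; 2 -1 -1)], sign=-1
⇒ 4πI² = 189/1573
I = (+1)√(189/1573/(4π)) = 0.09778261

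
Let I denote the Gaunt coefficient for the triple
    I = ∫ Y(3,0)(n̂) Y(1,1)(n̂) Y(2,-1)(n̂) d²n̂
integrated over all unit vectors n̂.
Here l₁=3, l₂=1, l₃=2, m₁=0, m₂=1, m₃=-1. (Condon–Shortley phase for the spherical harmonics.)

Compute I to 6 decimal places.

Checks pass: Σm=0; 6 even; l₃=2∈[2,4].
(2·3+1)(2·1+1)(2·2+1) = 105
Δ: 2! 4! 0! / 7! → 1/105
sum: t=1:−1/4 = -1/4
3j²(3 1 2; 0 0 0) = Δ·Π!·Σ² = 3/35  (sign -1)
sum: t=2:+1/12 = 1/12
3j²(3 1 2; 0 1 -1) = Δ·Π!·Σ² = 1/35  (sign -1)
combine: 4πI² = 105·3/35·1/35 = 9/35
take √, sign +1: I = 0.14304817

0.143048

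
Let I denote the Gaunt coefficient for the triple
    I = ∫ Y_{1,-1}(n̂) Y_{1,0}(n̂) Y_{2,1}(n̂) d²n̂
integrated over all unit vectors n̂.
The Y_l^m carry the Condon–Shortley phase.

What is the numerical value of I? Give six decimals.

m-sum 0 ✓  L=4 even ✓  0≤2≤2 ✓
Π(2lᵢ+1) = 3×3×5 = 45
triangle coeff Δ(1,1,2) = 1/30
Σ_t [0,0]: t=0:+1/1 = 1/1
(3j)²=2/15 [(1 1 2; 0 0 0)], sign=+1
Σ_t [0,0]: t=0:+1/2 = 1/2
(3j)²=1/10 [(1 1 2; -1 0 1)], sign=-1
⇒ 4πI² = 3/5
I = (-1)√(3/5/(4π)) = -0.21850969

-0.218510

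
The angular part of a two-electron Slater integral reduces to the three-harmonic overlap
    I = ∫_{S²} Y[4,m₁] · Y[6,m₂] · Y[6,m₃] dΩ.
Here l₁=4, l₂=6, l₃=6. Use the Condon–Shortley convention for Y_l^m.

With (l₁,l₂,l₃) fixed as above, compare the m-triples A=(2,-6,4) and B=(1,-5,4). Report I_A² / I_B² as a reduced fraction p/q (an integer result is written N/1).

27/2

Same 4,6,6: normalisation and zero-m 3j drop out of the ratio.
A: Δ: 4! 4! 8! / 17! → 1/15315300; sum: t=0:+1/3870720 = 1/3870720; 3j²(4 6 6; 2 -6 4) = Δ·Π!·Σ² = 135/6188  (sign +1)
B: Δ: 4! 4! 8! / 17! → 1/15315300; sum: t=0:+1/725760 t=1:−1/967680 = 1/2903040; 3j²(4 6 6; 1 -5 4) = Δ·Π!·Σ² = 5/3094  (sign +1)
I_A²/I_B² = (135/6188)/(5/3094) = 27/2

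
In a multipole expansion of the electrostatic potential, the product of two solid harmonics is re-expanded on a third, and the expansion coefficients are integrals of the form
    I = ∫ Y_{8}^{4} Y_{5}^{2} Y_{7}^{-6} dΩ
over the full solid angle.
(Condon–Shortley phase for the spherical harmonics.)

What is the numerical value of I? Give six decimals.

Checks pass: Σm=0; 20 even; l₃=7∈[3,13].
(2·8+1)(2·5+1)(2·7+1) = 2805
Δ: 6! 10! 4! / 21! → 1/814773960
sum: t=1:−1/87091200 t=2:+1/4976640 t=3:−1/2073600 t=4:+1/4976640 t=5:−1/87091200 = -1/9676800
3j²(8 5 7; 0 0 0) = Δ·Π!·Σ² = 360/46189  (sign +1)
sum: t=3:−1/313528320 t=4:+1/1045094400 = -1/447897600
3j²(8 5 7; 4 2 -6) = Δ·Π!·Σ² = 77/5814  (sign +1)
combine: 4πI² = 2805·360/46189·77/5814 = 23100/79781
take √, sign +1: I = 0.15179285

0.151793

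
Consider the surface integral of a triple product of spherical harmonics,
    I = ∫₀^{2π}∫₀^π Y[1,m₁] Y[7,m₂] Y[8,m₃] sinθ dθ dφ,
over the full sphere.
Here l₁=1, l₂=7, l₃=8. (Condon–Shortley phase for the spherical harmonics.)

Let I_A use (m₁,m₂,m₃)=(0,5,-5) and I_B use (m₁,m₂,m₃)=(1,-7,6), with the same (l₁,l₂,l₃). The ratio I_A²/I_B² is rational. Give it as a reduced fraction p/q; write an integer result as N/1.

39/1

Shared (l₁,l₂,l₃)=(1,7,8): N and (l;000)² cancel in I_A²/I_B².
A: Δ = 0!·2!·14!/17! = 1/2040; Racah Σ t=0..0: t=0:+1/958003200 = 1/958003200; ⇒ 3j(1 7 8; 0 5 -5)² = 13/680, sgn -1
B: Δ = 0!·2!·14!/17! = 1/2040; Racah Σ t=0..0: t=0:+1/174356582400 = 1/174356582400; ⇒ 3j(1 7 8; 1 -7 6)² = 1/2040, sgn +1
I_A²/I_B² = (13/680)/(1/2040) = 39/1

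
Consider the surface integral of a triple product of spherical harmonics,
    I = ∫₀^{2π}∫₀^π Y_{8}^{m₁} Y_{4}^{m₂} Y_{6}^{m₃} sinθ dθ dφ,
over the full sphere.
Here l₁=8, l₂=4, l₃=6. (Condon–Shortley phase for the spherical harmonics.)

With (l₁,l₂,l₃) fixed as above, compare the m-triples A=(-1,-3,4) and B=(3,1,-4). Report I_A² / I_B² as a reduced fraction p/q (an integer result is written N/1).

Same 8,4,6: normalisation and zero-m 3j drop out of the ratio.
A: Δ: 6! 10! 2! / 19! → 1/23279256; sum: t=0:+1/261273600 t=1:−1/19353600 = -1/20901888; 3j²(8 4 6; -1 -3 4) = Δ·Π!·Σ² = 21875/3325608  (sign -1)
B: Δ: 6! 10! 2! / 19! → 1/23279256; sum: t=3:−1/5806080 t=4:+1/17418240 t=5:−1/870912000 = -101/870912000; 3j²(8 4 6; 3 1 -4) = Δ·Π!·Σ² = 10201/705432  (sign -1)
I_A²/I_B² = (21875/3325608)/(10201/705432) = 153125/336633

153125/336633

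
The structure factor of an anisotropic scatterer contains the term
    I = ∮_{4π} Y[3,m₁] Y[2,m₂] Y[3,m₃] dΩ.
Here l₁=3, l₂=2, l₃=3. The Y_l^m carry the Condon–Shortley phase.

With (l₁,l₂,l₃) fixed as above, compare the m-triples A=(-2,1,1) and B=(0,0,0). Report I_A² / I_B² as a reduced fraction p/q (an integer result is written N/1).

Same 3,2,3: normalisation and zero-m 3j drop out of the ratio.
A: Δ: 2! 4! 2! / 9! → 1/3780; sum: t=1:−1/48 t=2:+1/12 = 1/16; 3j²(3 2 3; -2 1 1) = Δ·Π!·Σ² = 1/28  (sign +1)
B: Δ: 2! 4! 2! / 9! → 1/3780; sum: t=0:+1/24 t=1:−1/4 t=2:+1/24 = -1/6; 3j²(3 2 3; 0 0 0) = Δ·Π!·Σ² = 4/105  (sign +1)
I_A²/I_B² = (1/28)/(4/105) = 15/16

15/16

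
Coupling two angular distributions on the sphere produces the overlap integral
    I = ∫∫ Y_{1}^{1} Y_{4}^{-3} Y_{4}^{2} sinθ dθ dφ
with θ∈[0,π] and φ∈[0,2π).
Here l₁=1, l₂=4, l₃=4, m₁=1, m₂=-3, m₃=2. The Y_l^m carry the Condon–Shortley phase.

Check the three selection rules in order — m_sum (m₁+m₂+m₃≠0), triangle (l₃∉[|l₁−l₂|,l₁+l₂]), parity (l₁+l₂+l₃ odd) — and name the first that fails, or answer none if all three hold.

parity

m₁+m₂+m₃ = 1 − 3 + 2 = 0  ✓
triangle: |1−4|=3 ≤ l₃=4 ≤ 1+4=5  ✓
parity: l₁+l₂+l₃ = 9 is odd  ✗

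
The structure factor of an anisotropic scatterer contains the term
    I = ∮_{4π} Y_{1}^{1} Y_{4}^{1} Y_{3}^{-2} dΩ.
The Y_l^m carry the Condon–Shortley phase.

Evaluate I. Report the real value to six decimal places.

-0.106622

Rules hold: Σm=0, L=8 even, 3≤3≤5.
N = 3·9·7 = 189
Δ = 2!·0!·6!/9! = 1/252
Racah Σ t=1..1: t=1:−1/36 = -1/36
⇒ 3j(1 4 3; 0 0 0)² = 4/63, sgn +1
Racah Σ t=0..0: t=0:+1/240 = 1/240
⇒ 3j(1 4 3; 1 1 -2)² = 1/84, sgn -1
4πI² = N·(3j₀)²·(3jₘ)² = 1/7
I = -1·√(0.142857/4π) = -0.10662181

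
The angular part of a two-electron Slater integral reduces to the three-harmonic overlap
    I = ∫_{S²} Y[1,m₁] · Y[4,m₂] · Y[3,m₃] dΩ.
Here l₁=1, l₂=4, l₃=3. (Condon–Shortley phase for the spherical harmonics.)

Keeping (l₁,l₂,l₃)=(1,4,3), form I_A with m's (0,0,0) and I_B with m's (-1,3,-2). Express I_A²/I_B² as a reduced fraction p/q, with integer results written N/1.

16/21

Shared (l₁,l₂,l₃)=(1,4,3): N and (l;000)² cancel in I_A²/I_B².
A: Δ = 2!·0!·6!/9! = 1/252; Racah Σ t=1..1: t=1:−1/36 = -1/36; ⇒ 3j(1 4 3; 0 0 0)² = 4/63, sgn +1
B: Δ = 2!·0!·6!/9! = 1/252; Racah Σ t=2..2: t=2:+1/240 = 1/240; ⇒ 3j(1 4 3; -1 3 -2)² = 1/12, sgn -1
I_A²/I_B² = (4/63)/(1/12) = 16/21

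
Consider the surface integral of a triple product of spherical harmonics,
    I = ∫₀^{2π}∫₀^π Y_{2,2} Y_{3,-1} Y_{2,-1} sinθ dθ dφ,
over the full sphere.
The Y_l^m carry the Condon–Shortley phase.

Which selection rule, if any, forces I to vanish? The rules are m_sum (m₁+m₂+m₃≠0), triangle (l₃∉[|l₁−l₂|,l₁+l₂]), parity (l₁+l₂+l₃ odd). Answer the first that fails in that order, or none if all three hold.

azimuthal sum: 2 − 1 − 1 = 0  ✓
1 ≤ 2 ≤ 5 (triangle on l)  ✓
L = 2 + 3 + 2 = 7 (odd)  ✗

parity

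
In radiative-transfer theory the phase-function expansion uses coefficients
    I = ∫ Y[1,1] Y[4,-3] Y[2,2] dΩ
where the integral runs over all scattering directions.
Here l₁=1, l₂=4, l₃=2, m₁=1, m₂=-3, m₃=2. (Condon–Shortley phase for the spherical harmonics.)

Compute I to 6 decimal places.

|1−4|≤2≤1+4 violated ⇒ I = 0

0.000000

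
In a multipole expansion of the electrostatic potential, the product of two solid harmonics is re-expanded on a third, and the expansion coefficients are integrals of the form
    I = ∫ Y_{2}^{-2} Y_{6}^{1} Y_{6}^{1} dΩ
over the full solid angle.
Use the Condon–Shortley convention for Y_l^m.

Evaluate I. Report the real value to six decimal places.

m-sum 0 ✓  L=14 even ✓  4≤6≤8 ✓
Π(2lᵢ+1) = 5×13×13 = 845
triangle coeff Δ(2,6,6) = 1/90090
Σ_t [0,2]: t=0:+1/69120 t=1:−1/14400 t=2:+1/69120 = -7/172800
(3j)²=14/715 [(2 6 6; 0 0 0)], sign=-1
Σ_t [2,2]: t=2:+1/57600 = 1/57600
(3j)²=21/715 [(2 6 6; -2 1 1)], sign=-1
⇒ 4πI² = 294/605
I = (+1)√(294/605/(4π)) = 0.19664868

0.196649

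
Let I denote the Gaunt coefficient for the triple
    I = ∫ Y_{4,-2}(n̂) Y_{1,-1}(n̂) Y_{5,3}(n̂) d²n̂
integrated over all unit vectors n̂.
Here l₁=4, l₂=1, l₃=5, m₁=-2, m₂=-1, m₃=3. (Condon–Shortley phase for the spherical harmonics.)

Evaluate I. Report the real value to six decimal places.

-0.259847

Rules hold: Σm=0, L=10 even, 3≤5≤5.
N = 9·3·11 = 297
Δ = 0!·8!·2!/11! = 1/495
Racah Σ t=0..0: t=0:+1/576 = 1/576
⇒ 3j(4 1 5; 0 0 0)² = 5/99, sgn -1
Racah Σ t=0..0: t=0:+1/2880 = 1/2880
⇒ 3j(4 1 5; -2 -1 3)² = 28/495, sgn +1
4πI² = N·(3j₀)²·(3jₘ)² = 28/33
I = -1·√(0.848485/4π) = -0.25984664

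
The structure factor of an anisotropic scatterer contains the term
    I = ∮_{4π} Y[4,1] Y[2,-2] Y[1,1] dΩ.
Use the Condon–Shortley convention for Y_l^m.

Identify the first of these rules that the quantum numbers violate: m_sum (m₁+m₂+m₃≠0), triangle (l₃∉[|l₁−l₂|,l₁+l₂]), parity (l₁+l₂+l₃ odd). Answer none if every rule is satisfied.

Σmᵢ = 0  ✓
l₃∈[|l₁−l₂|,l₁+l₂]=[2,6], have l₃=1  ✗
Σlᵢ = 7 ⇒ odd

triangle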